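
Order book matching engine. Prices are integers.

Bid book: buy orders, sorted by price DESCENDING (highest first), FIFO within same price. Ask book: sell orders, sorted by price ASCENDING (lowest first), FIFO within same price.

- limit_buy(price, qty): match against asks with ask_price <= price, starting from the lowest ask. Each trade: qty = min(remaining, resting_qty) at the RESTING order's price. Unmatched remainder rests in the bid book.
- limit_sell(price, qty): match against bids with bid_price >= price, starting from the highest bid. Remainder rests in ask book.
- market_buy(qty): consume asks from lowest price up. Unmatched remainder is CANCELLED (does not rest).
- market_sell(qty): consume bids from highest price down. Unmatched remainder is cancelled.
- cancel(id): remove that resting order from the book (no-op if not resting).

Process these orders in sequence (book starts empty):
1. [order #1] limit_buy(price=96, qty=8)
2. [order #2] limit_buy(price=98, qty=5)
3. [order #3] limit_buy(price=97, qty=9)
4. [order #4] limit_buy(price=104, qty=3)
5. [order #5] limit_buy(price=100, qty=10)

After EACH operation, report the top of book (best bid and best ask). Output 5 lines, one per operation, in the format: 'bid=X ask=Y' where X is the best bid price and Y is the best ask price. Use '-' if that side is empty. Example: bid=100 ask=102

After op 1 [order #1] limit_buy(price=96, qty=8): fills=none; bids=[#1:8@96] asks=[-]
After op 2 [order #2] limit_buy(price=98, qty=5): fills=none; bids=[#2:5@98 #1:8@96] asks=[-]
After op 3 [order #3] limit_buy(price=97, qty=9): fills=none; bids=[#2:5@98 #3:9@97 #1:8@96] asks=[-]
After op 4 [order #4] limit_buy(price=104, qty=3): fills=none; bids=[#4:3@104 #2:5@98 #3:9@97 #1:8@96] asks=[-]
After op 5 [order #5] limit_buy(price=100, qty=10): fills=none; bids=[#4:3@104 #5:10@100 #2:5@98 #3:9@97 #1:8@96] asks=[-]

Answer: bid=96 ask=-
bid=98 ask=-
bid=98 ask=-
bid=104 ask=-
bid=104 ask=-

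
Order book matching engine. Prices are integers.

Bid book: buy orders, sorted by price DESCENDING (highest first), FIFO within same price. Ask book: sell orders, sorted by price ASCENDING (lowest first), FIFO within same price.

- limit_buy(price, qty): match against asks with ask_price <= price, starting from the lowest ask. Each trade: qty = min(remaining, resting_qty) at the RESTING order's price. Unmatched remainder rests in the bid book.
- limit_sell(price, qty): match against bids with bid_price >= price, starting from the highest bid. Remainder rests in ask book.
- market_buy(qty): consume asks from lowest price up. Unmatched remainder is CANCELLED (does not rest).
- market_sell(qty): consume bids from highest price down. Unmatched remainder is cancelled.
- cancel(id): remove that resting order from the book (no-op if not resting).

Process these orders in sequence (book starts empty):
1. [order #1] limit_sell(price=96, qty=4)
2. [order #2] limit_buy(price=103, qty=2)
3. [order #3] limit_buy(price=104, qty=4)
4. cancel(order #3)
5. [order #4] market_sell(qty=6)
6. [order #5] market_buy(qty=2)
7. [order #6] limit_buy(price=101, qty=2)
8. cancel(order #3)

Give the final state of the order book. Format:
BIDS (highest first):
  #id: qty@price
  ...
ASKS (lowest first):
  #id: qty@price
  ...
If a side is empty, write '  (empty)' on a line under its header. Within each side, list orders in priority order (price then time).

After op 1 [order #1] limit_sell(price=96, qty=4): fills=none; bids=[-] asks=[#1:4@96]
After op 2 [order #2] limit_buy(price=103, qty=2): fills=#2x#1:2@96; bids=[-] asks=[#1:2@96]
After op 3 [order #3] limit_buy(price=104, qty=4): fills=#3x#1:2@96; bids=[#3:2@104] asks=[-]
After op 4 cancel(order #3): fills=none; bids=[-] asks=[-]
After op 5 [order #4] market_sell(qty=6): fills=none; bids=[-] asks=[-]
After op 6 [order #5] market_buy(qty=2): fills=none; bids=[-] asks=[-]
After op 7 [order #6] limit_buy(price=101, qty=2): fills=none; bids=[#6:2@101] asks=[-]
After op 8 cancel(order #3): fills=none; bids=[#6:2@101] asks=[-]

Answer: BIDS (highest first):
  #6: 2@101
ASKS (lowest first):
  (empty)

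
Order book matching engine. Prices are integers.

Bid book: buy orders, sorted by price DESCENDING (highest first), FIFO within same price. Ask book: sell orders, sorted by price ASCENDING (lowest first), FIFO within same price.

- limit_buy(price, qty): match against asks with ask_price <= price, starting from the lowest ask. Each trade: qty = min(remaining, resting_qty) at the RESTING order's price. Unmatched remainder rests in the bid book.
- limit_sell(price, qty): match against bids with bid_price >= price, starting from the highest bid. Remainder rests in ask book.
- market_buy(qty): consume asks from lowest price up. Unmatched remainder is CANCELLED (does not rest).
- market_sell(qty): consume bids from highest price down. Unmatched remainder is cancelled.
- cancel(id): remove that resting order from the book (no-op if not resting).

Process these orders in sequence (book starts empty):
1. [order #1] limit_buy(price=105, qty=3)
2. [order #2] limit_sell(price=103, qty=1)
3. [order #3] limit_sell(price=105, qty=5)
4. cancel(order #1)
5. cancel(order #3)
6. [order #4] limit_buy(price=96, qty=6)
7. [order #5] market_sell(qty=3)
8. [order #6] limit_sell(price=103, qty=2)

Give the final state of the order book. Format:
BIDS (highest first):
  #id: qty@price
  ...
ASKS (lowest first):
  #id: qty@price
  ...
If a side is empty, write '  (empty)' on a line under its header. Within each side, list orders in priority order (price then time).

Answer: BIDS (highest first):
  #4: 3@96
ASKS (lowest first):
  #6: 2@103

Derivation:
After op 1 [order #1] limit_buy(price=105, qty=3): fills=none; bids=[#1:3@105] asks=[-]
After op 2 [order #2] limit_sell(price=103, qty=1): fills=#1x#2:1@105; bids=[#1:2@105] asks=[-]
After op 3 [order #3] limit_sell(price=105, qty=5): fills=#1x#3:2@105; bids=[-] asks=[#3:3@105]
After op 4 cancel(order #1): fills=none; bids=[-] asks=[#3:3@105]
After op 5 cancel(order #3): fills=none; bids=[-] asks=[-]
After op 6 [order #4] limit_buy(price=96, qty=6): fills=none; bids=[#4:6@96] asks=[-]
After op 7 [order #5] market_sell(qty=3): fills=#4x#5:3@96; bids=[#4:3@96] asks=[-]
After op 8 [order #6] limit_sell(price=103, qty=2): fills=none; bids=[#4:3@96] asks=[#6:2@103]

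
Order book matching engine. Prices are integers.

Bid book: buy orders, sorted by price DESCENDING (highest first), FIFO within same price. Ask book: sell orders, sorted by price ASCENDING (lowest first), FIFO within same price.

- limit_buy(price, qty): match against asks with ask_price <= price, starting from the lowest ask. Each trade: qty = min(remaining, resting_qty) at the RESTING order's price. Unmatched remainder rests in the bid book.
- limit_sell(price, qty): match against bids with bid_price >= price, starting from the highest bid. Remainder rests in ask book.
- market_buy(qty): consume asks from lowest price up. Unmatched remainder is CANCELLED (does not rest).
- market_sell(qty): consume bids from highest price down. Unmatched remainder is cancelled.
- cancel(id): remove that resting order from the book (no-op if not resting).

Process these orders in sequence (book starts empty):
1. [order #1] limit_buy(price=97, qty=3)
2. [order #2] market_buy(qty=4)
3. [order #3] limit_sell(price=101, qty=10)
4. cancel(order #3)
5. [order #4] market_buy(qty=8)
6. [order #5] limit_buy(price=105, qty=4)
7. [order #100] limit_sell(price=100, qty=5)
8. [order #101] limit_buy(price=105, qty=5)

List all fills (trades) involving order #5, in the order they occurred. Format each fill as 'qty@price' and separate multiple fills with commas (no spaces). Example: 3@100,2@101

Answer: 4@105

Derivation:
After op 1 [order #1] limit_buy(price=97, qty=3): fills=none; bids=[#1:3@97] asks=[-]
After op 2 [order #2] market_buy(qty=4): fills=none; bids=[#1:3@97] asks=[-]
After op 3 [order #3] limit_sell(price=101, qty=10): fills=none; bids=[#1:3@97] asks=[#3:10@101]
After op 4 cancel(order #3): fills=none; bids=[#1:3@97] asks=[-]
After op 5 [order #4] market_buy(qty=8): fills=none; bids=[#1:3@97] asks=[-]
After op 6 [order #5] limit_buy(price=105, qty=4): fills=none; bids=[#5:4@105 #1:3@97] asks=[-]
After op 7 [order #100] limit_sell(price=100, qty=5): fills=#5x#100:4@105; bids=[#1:3@97] asks=[#100:1@100]
After op 8 [order #101] limit_buy(price=105, qty=5): fills=#101x#100:1@100; bids=[#101:4@105 #1:3@97] asks=[-]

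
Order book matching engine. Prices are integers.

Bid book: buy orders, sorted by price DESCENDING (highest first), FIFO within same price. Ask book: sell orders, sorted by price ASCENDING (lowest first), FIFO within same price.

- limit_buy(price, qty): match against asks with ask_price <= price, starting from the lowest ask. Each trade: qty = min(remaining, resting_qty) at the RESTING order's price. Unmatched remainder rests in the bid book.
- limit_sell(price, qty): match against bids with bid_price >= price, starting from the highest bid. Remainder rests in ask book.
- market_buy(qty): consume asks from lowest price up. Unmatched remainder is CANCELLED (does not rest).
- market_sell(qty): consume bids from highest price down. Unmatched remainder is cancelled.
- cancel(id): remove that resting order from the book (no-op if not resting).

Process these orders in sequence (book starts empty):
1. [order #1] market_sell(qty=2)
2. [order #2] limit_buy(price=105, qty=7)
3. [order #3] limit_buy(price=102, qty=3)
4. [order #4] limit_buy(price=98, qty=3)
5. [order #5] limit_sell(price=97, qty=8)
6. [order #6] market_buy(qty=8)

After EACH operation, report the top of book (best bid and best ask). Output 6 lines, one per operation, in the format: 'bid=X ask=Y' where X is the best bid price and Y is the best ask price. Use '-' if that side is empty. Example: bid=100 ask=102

Answer: bid=- ask=-
bid=105 ask=-
bid=105 ask=-
bid=105 ask=-
bid=102 ask=-
bid=102 ask=-

Derivation:
After op 1 [order #1] market_sell(qty=2): fills=none; bids=[-] asks=[-]
After op 2 [order #2] limit_buy(price=105, qty=7): fills=none; bids=[#2:7@105] asks=[-]
After op 3 [order #3] limit_buy(price=102, qty=3): fills=none; bids=[#2:7@105 #3:3@102] asks=[-]
After op 4 [order #4] limit_buy(price=98, qty=3): fills=none; bids=[#2:7@105 #3:3@102 #4:3@98] asks=[-]
After op 5 [order #5] limit_sell(price=97, qty=8): fills=#2x#5:7@105 #3x#5:1@102; bids=[#3:2@102 #4:3@98] asks=[-]
After op 6 [order #6] market_buy(qty=8): fills=none; bids=[#3:2@102 #4:3@98] asks=[-]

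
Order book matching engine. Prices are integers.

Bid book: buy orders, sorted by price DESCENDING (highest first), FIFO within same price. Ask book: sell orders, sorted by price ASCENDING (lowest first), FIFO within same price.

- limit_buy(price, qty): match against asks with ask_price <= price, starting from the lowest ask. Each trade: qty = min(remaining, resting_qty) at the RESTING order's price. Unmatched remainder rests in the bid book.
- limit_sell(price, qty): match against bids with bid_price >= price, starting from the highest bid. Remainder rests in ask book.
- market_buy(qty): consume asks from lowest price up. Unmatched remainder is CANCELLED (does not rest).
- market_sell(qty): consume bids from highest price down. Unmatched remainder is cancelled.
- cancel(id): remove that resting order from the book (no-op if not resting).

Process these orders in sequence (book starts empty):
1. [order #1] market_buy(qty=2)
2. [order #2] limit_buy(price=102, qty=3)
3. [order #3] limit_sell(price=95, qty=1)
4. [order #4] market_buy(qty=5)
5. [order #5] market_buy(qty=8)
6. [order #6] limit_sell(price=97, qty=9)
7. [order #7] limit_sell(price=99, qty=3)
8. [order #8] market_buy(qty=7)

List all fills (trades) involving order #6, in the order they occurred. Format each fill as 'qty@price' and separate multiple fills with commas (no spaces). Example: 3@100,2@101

After op 1 [order #1] market_buy(qty=2): fills=none; bids=[-] asks=[-]
After op 2 [order #2] limit_buy(price=102, qty=3): fills=none; bids=[#2:3@102] asks=[-]
After op 3 [order #3] limit_sell(price=95, qty=1): fills=#2x#3:1@102; bids=[#2:2@102] asks=[-]
After op 4 [order #4] market_buy(qty=5): fills=none; bids=[#2:2@102] asks=[-]
After op 5 [order #5] market_buy(qty=8): fills=none; bids=[#2:2@102] asks=[-]
After op 6 [order #6] limit_sell(price=97, qty=9): fills=#2x#6:2@102; bids=[-] asks=[#6:7@97]
After op 7 [order #7] limit_sell(price=99, qty=3): fills=none; bids=[-] asks=[#6:7@97 #7:3@99]
After op 8 [order #8] market_buy(qty=7): fills=#8x#6:7@97; bids=[-] asks=[#7:3@99]

Answer: 2@102,7@97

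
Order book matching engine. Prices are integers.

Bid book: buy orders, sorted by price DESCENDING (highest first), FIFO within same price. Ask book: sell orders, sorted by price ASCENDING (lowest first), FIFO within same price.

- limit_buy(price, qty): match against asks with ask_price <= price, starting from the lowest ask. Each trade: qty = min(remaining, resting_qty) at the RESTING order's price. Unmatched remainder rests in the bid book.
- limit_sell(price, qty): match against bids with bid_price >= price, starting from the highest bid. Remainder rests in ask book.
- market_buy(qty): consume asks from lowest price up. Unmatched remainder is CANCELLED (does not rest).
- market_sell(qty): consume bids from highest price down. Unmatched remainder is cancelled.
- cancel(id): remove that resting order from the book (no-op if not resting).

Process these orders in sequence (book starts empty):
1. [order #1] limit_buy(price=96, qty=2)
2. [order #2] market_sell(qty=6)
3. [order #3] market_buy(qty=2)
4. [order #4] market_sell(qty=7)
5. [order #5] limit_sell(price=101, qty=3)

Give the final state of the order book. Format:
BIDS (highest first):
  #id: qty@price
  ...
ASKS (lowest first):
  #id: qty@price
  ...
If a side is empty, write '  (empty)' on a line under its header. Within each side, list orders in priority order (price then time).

Answer: BIDS (highest first):
  (empty)
ASKS (lowest first):
  #5: 3@101

Derivation:
After op 1 [order #1] limit_buy(price=96, qty=2): fills=none; bids=[#1:2@96] asks=[-]
After op 2 [order #2] market_sell(qty=6): fills=#1x#2:2@96; bids=[-] asks=[-]
After op 3 [order #3] market_buy(qty=2): fills=none; bids=[-] asks=[-]
After op 4 [order #4] market_sell(qty=7): fills=none; bids=[-] asks=[-]
After op 5 [order #5] limit_sell(price=101, qty=3): fills=none; bids=[-] asks=[#5:3@101]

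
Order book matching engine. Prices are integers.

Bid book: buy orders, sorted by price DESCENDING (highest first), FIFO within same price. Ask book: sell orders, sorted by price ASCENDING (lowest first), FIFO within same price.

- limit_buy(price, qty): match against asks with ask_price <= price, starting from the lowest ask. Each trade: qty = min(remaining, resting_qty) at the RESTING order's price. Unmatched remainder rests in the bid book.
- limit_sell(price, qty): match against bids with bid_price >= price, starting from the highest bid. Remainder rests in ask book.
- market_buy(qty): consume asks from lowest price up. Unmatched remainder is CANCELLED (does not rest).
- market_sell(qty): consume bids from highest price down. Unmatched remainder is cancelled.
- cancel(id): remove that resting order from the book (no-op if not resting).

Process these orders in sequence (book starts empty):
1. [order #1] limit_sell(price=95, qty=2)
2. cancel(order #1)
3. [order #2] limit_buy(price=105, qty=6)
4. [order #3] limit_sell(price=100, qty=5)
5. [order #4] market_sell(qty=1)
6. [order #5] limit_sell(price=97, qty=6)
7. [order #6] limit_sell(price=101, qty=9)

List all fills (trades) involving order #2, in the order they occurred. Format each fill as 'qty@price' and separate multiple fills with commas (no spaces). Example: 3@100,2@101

Answer: 5@105,1@105

Derivation:
After op 1 [order #1] limit_sell(price=95, qty=2): fills=none; bids=[-] asks=[#1:2@95]
After op 2 cancel(order #1): fills=none; bids=[-] asks=[-]
After op 3 [order #2] limit_buy(price=105, qty=6): fills=none; bids=[#2:6@105] asks=[-]
After op 4 [order #3] limit_sell(price=100, qty=5): fills=#2x#3:5@105; bids=[#2:1@105] asks=[-]
After op 5 [order #4] market_sell(qty=1): fills=#2x#4:1@105; bids=[-] asks=[-]
After op 6 [order #5] limit_sell(price=97, qty=6): fills=none; bids=[-] asks=[#5:6@97]
After op 7 [order #6] limit_sell(price=101, qty=9): fills=none; bids=[-] asks=[#5:6@97 #6:9@101]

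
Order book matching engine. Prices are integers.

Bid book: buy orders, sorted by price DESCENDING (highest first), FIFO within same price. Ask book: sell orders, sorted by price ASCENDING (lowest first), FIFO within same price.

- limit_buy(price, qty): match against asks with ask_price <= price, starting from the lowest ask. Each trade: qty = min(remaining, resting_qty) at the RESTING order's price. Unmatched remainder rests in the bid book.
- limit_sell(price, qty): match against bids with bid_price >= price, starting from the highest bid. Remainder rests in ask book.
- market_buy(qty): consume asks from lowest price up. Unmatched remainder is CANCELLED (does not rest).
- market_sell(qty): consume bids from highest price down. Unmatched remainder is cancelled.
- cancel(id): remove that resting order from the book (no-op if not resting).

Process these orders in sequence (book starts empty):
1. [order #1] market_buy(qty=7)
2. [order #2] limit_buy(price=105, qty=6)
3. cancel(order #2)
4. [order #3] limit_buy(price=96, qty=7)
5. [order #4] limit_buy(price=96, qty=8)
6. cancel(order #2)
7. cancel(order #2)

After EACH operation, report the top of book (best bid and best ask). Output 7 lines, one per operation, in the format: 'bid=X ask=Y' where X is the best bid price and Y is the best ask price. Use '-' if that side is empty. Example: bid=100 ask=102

Answer: bid=- ask=-
bid=105 ask=-
bid=- ask=-
bid=96 ask=-
bid=96 ask=-
bid=96 ask=-
bid=96 ask=-

Derivation:
After op 1 [order #1] market_buy(qty=7): fills=none; bids=[-] asks=[-]
After op 2 [order #2] limit_buy(price=105, qty=6): fills=none; bids=[#2:6@105] asks=[-]
After op 3 cancel(order #2): fills=none; bids=[-] asks=[-]
After op 4 [order #3] limit_buy(price=96, qty=7): fills=none; bids=[#3:7@96] asks=[-]
After op 5 [order #4] limit_buy(price=96, qty=8): fills=none; bids=[#3:7@96 #4:8@96] asks=[-]
After op 6 cancel(order #2): fills=none; bids=[#3:7@96 #4:8@96] asks=[-]
After op 7 cancel(order #2): fills=none; bids=[#3:7@96 #4:8@96] asks=[-]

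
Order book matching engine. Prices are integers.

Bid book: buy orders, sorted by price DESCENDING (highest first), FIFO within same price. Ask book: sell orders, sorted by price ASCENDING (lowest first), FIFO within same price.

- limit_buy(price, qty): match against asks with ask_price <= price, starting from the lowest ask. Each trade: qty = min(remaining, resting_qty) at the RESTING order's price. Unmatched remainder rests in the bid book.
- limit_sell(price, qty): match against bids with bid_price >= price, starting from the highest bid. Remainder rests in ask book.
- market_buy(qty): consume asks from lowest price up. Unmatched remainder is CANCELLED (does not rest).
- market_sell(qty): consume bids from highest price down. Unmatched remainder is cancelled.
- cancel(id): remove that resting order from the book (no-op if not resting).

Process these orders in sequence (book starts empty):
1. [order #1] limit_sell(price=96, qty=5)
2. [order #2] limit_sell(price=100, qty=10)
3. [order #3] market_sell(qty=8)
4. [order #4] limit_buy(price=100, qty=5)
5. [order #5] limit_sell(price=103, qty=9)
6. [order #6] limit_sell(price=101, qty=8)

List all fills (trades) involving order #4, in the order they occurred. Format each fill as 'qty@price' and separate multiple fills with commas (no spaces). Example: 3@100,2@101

Answer: 5@96

Derivation:
After op 1 [order #1] limit_sell(price=96, qty=5): fills=none; bids=[-] asks=[#1:5@96]
After op 2 [order #2] limit_sell(price=100, qty=10): fills=none; bids=[-] asks=[#1:5@96 #2:10@100]
After op 3 [order #3] market_sell(qty=8): fills=none; bids=[-] asks=[#1:5@96 #2:10@100]
After op 4 [order #4] limit_buy(price=100, qty=5): fills=#4x#1:5@96; bids=[-] asks=[#2:10@100]
After op 5 [order #5] limit_sell(price=103, qty=9): fills=none; bids=[-] asks=[#2:10@100 #5:9@103]
After op 6 [order #6] limit_sell(price=101, qty=8): fills=none; bids=[-] asks=[#2:10@100 #6:8@101 #5:9@103]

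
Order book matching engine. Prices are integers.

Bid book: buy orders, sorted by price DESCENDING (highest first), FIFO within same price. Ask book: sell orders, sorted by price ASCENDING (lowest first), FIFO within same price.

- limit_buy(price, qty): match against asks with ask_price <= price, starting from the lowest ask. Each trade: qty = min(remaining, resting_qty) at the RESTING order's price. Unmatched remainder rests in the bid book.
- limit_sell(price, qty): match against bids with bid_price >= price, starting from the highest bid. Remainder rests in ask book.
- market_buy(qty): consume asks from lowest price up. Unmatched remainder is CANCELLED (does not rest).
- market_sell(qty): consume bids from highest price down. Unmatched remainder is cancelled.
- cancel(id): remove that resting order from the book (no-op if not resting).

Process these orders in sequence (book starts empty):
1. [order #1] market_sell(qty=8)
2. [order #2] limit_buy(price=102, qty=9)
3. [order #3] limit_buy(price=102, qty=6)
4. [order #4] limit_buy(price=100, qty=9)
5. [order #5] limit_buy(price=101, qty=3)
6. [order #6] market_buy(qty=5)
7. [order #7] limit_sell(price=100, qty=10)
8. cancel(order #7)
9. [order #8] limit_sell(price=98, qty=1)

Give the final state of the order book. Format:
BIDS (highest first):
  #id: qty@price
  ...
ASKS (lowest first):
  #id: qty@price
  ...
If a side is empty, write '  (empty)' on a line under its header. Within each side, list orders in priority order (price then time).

After op 1 [order #1] market_sell(qty=8): fills=none; bids=[-] asks=[-]
After op 2 [order #2] limit_buy(price=102, qty=9): fills=none; bids=[#2:9@102] asks=[-]
After op 3 [order #3] limit_buy(price=102, qty=6): fills=none; bids=[#2:9@102 #3:6@102] asks=[-]
After op 4 [order #4] limit_buy(price=100, qty=9): fills=none; bids=[#2:9@102 #3:6@102 #4:9@100] asks=[-]
After op 5 [order #5] limit_buy(price=101, qty=3): fills=none; bids=[#2:9@102 #3:6@102 #5:3@101 #4:9@100] asks=[-]
After op 6 [order #6] market_buy(qty=5): fills=none; bids=[#2:9@102 #3:6@102 #5:3@101 #4:9@100] asks=[-]
After op 7 [order #7] limit_sell(price=100, qty=10): fills=#2x#7:9@102 #3x#7:1@102; bids=[#3:5@102 #5:3@101 #4:9@100] asks=[-]
After op 8 cancel(order #7): fills=none; bids=[#3:5@102 #5:3@101 #4:9@100] asks=[-]
After op 9 [order #8] limit_sell(price=98, qty=1): fills=#3x#8:1@102; bids=[#3:4@102 #5:3@101 #4:9@100] asks=[-]

Answer: BIDS (highest first):
  #3: 4@102
  #5: 3@101
  #4: 9@100
ASKS (lowest first):
  (empty)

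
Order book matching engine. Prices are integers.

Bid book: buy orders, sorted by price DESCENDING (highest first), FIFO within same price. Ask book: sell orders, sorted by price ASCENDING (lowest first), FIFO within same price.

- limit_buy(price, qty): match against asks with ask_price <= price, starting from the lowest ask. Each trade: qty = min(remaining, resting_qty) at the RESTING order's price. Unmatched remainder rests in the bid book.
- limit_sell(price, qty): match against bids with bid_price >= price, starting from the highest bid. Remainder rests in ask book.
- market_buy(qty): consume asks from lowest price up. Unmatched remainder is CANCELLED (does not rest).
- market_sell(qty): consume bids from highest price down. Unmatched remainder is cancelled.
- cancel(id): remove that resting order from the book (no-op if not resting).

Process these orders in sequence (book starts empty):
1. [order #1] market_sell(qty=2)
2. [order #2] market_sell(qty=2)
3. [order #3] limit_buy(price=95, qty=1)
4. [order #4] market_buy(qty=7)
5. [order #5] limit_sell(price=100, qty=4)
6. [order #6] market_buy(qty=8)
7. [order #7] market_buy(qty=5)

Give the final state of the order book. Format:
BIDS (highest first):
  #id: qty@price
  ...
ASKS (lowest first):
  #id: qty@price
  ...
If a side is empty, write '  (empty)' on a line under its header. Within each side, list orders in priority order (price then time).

Answer: BIDS (highest first):
  #3: 1@95
ASKS (lowest first):
  (empty)

Derivation:
After op 1 [order #1] market_sell(qty=2): fills=none; bids=[-] asks=[-]
After op 2 [order #2] market_sell(qty=2): fills=none; bids=[-] asks=[-]
After op 3 [order #3] limit_buy(price=95, qty=1): fills=none; bids=[#3:1@95] asks=[-]
After op 4 [order #4] market_buy(qty=7): fills=none; bids=[#3:1@95] asks=[-]
After op 5 [order #5] limit_sell(price=100, qty=4): fills=none; bids=[#3:1@95] asks=[#5:4@100]
After op 6 [order #6] market_buy(qty=8): fills=#6x#5:4@100; bids=[#3:1@95] asks=[-]
After op 7 [order #7] market_buy(qty=5): fills=none; bids=[#3:1@95] asks=[-]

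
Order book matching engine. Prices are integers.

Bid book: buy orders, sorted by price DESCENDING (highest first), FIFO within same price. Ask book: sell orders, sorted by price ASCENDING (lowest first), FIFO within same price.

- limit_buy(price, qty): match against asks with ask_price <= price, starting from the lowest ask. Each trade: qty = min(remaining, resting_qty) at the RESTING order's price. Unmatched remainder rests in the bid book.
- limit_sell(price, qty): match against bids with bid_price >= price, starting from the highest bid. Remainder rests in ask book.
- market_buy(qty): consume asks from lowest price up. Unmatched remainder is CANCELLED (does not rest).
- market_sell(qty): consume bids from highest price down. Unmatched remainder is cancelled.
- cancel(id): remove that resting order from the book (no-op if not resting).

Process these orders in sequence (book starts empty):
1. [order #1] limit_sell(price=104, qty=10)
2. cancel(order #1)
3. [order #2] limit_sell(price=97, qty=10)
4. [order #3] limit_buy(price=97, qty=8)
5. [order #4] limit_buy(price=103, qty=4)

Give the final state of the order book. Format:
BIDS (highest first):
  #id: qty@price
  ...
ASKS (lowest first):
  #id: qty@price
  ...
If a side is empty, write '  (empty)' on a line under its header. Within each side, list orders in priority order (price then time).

Answer: BIDS (highest first):
  #4: 2@103
ASKS (lowest first):
  (empty)

Derivation:
After op 1 [order #1] limit_sell(price=104, qty=10): fills=none; bids=[-] asks=[#1:10@104]
After op 2 cancel(order #1): fills=none; bids=[-] asks=[-]
After op 3 [order #2] limit_sell(price=97, qty=10): fills=none; bids=[-] asks=[#2:10@97]
After op 4 [order #3] limit_buy(price=97, qty=8): fills=#3x#2:8@97; bids=[-] asks=[#2:2@97]
After op 5 [order #4] limit_buy(price=103, qty=4): fills=#4x#2:2@97; bids=[#4:2@103] asks=[-]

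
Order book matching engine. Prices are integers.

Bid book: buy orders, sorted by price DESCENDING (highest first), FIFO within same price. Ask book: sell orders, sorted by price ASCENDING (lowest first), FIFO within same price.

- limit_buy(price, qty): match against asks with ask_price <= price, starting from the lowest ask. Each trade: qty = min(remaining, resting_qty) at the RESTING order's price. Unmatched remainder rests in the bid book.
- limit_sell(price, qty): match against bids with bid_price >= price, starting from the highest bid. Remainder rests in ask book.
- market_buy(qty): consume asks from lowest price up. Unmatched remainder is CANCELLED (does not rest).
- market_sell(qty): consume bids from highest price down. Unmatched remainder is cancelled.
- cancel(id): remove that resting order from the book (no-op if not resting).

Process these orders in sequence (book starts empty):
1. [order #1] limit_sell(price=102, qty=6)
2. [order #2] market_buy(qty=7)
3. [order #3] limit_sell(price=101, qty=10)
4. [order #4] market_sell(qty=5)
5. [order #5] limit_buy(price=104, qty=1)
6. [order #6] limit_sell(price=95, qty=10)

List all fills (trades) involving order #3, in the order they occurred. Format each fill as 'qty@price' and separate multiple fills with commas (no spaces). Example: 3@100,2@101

After op 1 [order #1] limit_sell(price=102, qty=6): fills=none; bids=[-] asks=[#1:6@102]
After op 2 [order #2] market_buy(qty=7): fills=#2x#1:6@102; bids=[-] asks=[-]
After op 3 [order #3] limit_sell(price=101, qty=10): fills=none; bids=[-] asks=[#3:10@101]
After op 4 [order #4] market_sell(qty=5): fills=none; bids=[-] asks=[#3:10@101]
After op 5 [order #5] limit_buy(price=104, qty=1): fills=#5x#3:1@101; bids=[-] asks=[#3:9@101]
After op 6 [order #6] limit_sell(price=95, qty=10): fills=none; bids=[-] asks=[#6:10@95 #3:9@101]

Answer: 1@101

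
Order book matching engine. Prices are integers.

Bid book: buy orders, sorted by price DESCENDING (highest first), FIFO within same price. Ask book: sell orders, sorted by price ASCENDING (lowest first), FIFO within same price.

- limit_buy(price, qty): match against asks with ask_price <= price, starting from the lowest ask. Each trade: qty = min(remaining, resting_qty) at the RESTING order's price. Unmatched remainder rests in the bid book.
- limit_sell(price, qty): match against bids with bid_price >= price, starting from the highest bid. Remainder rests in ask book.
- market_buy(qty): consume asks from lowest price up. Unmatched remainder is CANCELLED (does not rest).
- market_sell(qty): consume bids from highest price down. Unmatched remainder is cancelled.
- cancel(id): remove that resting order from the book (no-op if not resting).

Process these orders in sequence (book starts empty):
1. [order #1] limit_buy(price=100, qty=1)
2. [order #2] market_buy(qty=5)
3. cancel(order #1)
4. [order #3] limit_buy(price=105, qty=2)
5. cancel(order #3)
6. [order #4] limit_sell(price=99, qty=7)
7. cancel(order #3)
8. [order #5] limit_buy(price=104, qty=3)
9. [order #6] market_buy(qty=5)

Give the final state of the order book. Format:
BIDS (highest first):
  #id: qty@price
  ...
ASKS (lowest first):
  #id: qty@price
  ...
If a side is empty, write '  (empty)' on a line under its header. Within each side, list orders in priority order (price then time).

Answer: BIDS (highest first):
  (empty)
ASKS (lowest first):
  (empty)

Derivation:
After op 1 [order #1] limit_buy(price=100, qty=1): fills=none; bids=[#1:1@100] asks=[-]
After op 2 [order #2] market_buy(qty=5): fills=none; bids=[#1:1@100] asks=[-]
After op 3 cancel(order #1): fills=none; bids=[-] asks=[-]
After op 4 [order #3] limit_buy(price=105, qty=2): fills=none; bids=[#3:2@105] asks=[-]
After op 5 cancel(order #3): fills=none; bids=[-] asks=[-]
After op 6 [order #4] limit_sell(price=99, qty=7): fills=none; bids=[-] asks=[#4:7@99]
After op 7 cancel(order #3): fills=none; bids=[-] asks=[#4:7@99]
After op 8 [order #5] limit_buy(price=104, qty=3): fills=#5x#4:3@99; bids=[-] asks=[#4:4@99]
After op 9 [order #6] market_buy(qty=5): fills=#6x#4:4@99; bids=[-] asks=[-]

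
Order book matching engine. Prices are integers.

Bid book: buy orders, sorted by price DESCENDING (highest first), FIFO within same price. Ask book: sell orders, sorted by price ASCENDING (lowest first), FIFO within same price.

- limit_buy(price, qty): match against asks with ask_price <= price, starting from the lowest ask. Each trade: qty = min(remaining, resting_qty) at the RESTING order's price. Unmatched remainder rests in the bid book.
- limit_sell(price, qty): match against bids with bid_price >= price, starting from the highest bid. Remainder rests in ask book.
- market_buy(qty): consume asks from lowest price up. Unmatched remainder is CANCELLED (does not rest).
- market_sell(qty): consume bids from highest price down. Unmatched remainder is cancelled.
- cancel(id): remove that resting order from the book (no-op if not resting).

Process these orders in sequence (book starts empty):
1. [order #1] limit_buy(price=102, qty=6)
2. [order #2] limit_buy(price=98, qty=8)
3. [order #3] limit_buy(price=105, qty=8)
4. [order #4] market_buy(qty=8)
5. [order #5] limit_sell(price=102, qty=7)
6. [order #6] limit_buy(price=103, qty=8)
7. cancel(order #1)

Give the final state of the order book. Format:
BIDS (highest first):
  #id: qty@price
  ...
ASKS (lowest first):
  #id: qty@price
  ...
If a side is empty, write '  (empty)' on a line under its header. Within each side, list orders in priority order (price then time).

After op 1 [order #1] limit_buy(price=102, qty=6): fills=none; bids=[#1:6@102] asks=[-]
After op 2 [order #2] limit_buy(price=98, qty=8): fills=none; bids=[#1:6@102 #2:8@98] asks=[-]
After op 3 [order #3] limit_buy(price=105, qty=8): fills=none; bids=[#3:8@105 #1:6@102 #2:8@98] asks=[-]
After op 4 [order #4] market_buy(qty=8): fills=none; bids=[#3:8@105 #1:6@102 #2:8@98] asks=[-]
After op 5 [order #5] limit_sell(price=102, qty=7): fills=#3x#5:7@105; bids=[#3:1@105 #1:6@102 #2:8@98] asks=[-]
After op 6 [order #6] limit_buy(price=103, qty=8): fills=none; bids=[#3:1@105 #6:8@103 #1:6@102 #2:8@98] asks=[-]
After op 7 cancel(order #1): fills=none; bids=[#3:1@105 #6:8@103 #2:8@98] asks=[-]

Answer: BIDS (highest first):
  #3: 1@105
  #6: 8@103
  #2: 8@98
ASKS (lowest first):
  (empty)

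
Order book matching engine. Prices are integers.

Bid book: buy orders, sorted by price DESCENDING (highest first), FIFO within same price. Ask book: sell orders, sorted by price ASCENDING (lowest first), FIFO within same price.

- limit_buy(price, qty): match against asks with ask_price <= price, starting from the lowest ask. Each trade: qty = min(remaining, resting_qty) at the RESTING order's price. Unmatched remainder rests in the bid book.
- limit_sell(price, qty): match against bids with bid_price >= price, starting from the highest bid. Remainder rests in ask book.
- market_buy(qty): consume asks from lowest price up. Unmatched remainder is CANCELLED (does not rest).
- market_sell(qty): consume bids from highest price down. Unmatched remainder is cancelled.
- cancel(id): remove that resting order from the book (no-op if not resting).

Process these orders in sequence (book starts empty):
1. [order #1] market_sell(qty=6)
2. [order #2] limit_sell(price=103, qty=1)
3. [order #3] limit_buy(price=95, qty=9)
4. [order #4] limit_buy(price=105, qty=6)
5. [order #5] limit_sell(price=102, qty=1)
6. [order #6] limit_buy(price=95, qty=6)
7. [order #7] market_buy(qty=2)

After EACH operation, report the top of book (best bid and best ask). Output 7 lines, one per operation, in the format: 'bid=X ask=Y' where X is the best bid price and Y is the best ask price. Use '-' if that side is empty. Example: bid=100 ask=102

After op 1 [order #1] market_sell(qty=6): fills=none; bids=[-] asks=[-]
After op 2 [order #2] limit_sell(price=103, qty=1): fills=none; bids=[-] asks=[#2:1@103]
After op 3 [order #3] limit_buy(price=95, qty=9): fills=none; bids=[#3:9@95] asks=[#2:1@103]
After op 4 [order #4] limit_buy(price=105, qty=6): fills=#4x#2:1@103; bids=[#4:5@105 #3:9@95] asks=[-]
After op 5 [order #5] limit_sell(price=102, qty=1): fills=#4x#5:1@105; bids=[#4:4@105 #3:9@95] asks=[-]
After op 6 [order #6] limit_buy(price=95, qty=6): fills=none; bids=[#4:4@105 #3:9@95 #6:6@95] asks=[-]
After op 7 [order #7] market_buy(qty=2): fills=none; bids=[#4:4@105 #3:9@95 #6:6@95] asks=[-]

Answer: bid=- ask=-
bid=- ask=103
bid=95 ask=103
bid=105 ask=-
bid=105 ask=-
bid=105 ask=-
bid=105 ask=-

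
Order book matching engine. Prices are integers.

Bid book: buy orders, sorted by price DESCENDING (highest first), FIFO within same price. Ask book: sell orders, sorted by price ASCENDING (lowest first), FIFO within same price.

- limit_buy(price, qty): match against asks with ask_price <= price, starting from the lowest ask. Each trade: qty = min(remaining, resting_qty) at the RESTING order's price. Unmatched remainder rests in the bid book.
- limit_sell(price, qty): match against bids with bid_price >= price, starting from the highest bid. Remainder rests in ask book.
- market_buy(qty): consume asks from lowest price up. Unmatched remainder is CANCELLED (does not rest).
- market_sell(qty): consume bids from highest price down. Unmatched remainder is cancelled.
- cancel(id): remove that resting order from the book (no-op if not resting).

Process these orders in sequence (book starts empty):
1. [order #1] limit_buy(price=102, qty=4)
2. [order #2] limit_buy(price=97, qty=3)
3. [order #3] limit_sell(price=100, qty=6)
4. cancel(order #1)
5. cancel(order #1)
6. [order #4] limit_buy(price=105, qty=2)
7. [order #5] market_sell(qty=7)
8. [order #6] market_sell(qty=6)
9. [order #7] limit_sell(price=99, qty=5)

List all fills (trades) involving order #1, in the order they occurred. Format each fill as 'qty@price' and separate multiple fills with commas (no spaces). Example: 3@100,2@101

Answer: 4@102

Derivation:
After op 1 [order #1] limit_buy(price=102, qty=4): fills=none; bids=[#1:4@102] asks=[-]
After op 2 [order #2] limit_buy(price=97, qty=3): fills=none; bids=[#1:4@102 #2:3@97] asks=[-]
After op 3 [order #3] limit_sell(price=100, qty=6): fills=#1x#3:4@102; bids=[#2:3@97] asks=[#3:2@100]
After op 4 cancel(order #1): fills=none; bids=[#2:3@97] asks=[#3:2@100]
After op 5 cancel(order #1): fills=none; bids=[#2:3@97] asks=[#3:2@100]
After op 6 [order #4] limit_buy(price=105, qty=2): fills=#4x#3:2@100; bids=[#2:3@97] asks=[-]
After op 7 [order #5] market_sell(qty=7): fills=#2x#5:3@97; bids=[-] asks=[-]
After op 8 [order #6] market_sell(qty=6): fills=none; bids=[-] asks=[-]
After op 9 [order #7] limit_sell(price=99, qty=5): fills=none; bids=[-] asks=[#7:5@99]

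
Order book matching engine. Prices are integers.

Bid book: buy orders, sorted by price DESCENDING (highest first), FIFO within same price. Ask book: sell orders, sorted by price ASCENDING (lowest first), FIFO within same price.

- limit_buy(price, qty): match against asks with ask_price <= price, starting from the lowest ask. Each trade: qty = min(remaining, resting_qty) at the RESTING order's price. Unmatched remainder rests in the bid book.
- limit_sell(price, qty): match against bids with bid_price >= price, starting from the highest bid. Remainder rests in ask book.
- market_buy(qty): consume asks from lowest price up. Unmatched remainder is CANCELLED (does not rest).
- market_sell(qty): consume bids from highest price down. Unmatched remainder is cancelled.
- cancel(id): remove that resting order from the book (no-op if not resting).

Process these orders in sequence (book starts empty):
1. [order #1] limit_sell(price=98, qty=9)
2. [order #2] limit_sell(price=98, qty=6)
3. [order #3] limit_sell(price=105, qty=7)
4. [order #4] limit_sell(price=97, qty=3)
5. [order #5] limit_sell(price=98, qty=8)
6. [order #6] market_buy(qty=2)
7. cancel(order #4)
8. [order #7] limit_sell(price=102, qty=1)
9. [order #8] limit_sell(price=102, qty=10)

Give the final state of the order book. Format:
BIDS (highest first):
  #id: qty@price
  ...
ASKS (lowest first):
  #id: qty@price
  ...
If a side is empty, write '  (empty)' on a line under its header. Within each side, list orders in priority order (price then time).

Answer: BIDS (highest first):
  (empty)
ASKS (lowest first):
  #1: 9@98
  #2: 6@98
  #5: 8@98
  #7: 1@102
  #8: 10@102
  #3: 7@105

Derivation:
After op 1 [order #1] limit_sell(price=98, qty=9): fills=none; bids=[-] asks=[#1:9@98]
After op 2 [order #2] limit_sell(price=98, qty=6): fills=none; bids=[-] asks=[#1:9@98 #2:6@98]
After op 3 [order #3] limit_sell(price=105, qty=7): fills=none; bids=[-] asks=[#1:9@98 #2:6@98 #3:7@105]
After op 4 [order #4] limit_sell(price=97, qty=3): fills=none; bids=[-] asks=[#4:3@97 #1:9@98 #2:6@98 #3:7@105]
After op 5 [order #5] limit_sell(price=98, qty=8): fills=none; bids=[-] asks=[#4:3@97 #1:9@98 #2:6@98 #5:8@98 #3:7@105]
After op 6 [order #6] market_buy(qty=2): fills=#6x#4:2@97; bids=[-] asks=[#4:1@97 #1:9@98 #2:6@98 #5:8@98 #3:7@105]
After op 7 cancel(order #4): fills=none; bids=[-] asks=[#1:9@98 #2:6@98 #5:8@98 #3:7@105]
After op 8 [order #7] limit_sell(price=102, qty=1): fills=none; bids=[-] asks=[#1:9@98 #2:6@98 #5:8@98 #7:1@102 #3:7@105]
After op 9 [order #8] limit_sell(price=102, qty=10): fills=none; bids=[-] asks=[#1:9@98 #2:6@98 #5:8@98 #7:1@102 #8:10@102 #3:7@105]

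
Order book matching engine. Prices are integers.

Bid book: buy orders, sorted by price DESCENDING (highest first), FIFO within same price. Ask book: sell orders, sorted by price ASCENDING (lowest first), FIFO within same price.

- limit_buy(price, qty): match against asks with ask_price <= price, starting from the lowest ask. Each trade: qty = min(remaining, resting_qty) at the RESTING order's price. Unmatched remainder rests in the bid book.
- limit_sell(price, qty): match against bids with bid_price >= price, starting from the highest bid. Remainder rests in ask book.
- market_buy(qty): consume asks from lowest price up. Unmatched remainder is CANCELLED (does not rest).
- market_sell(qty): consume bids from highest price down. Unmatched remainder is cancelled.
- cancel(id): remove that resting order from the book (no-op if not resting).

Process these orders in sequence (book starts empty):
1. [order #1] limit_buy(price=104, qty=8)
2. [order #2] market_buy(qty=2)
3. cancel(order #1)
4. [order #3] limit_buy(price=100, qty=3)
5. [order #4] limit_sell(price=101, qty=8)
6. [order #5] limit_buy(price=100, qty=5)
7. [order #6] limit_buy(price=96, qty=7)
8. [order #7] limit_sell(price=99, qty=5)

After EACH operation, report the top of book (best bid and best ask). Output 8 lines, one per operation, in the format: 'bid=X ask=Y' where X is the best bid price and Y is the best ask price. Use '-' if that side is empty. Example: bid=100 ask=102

After op 1 [order #1] limit_buy(price=104, qty=8): fills=none; bids=[#1:8@104] asks=[-]
After op 2 [order #2] market_buy(qty=2): fills=none; bids=[#1:8@104] asks=[-]
After op 3 cancel(order #1): fills=none; bids=[-] asks=[-]
After op 4 [order #3] limit_buy(price=100, qty=3): fills=none; bids=[#3:3@100] asks=[-]
After op 5 [order #4] limit_sell(price=101, qty=8): fills=none; bids=[#3:3@100] asks=[#4:8@101]
After op 6 [order #5] limit_buy(price=100, qty=5): fills=none; bids=[#3:3@100 #5:5@100] asks=[#4:8@101]
After op 7 [order #6] limit_buy(price=96, qty=7): fills=none; bids=[#3:3@100 #5:5@100 #6:7@96] asks=[#4:8@101]
After op 8 [order #7] limit_sell(price=99, qty=5): fills=#3x#7:3@100 #5x#7:2@100; bids=[#5:3@100 #6:7@96] asks=[#4:8@101]

Answer: bid=104 ask=-
bid=104 ask=-
bid=- ask=-
bid=100 ask=-
bid=100 ask=101
bid=100 ask=101
bid=100 ask=101
bid=100 ask=101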